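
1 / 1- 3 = -2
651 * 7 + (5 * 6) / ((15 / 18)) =4593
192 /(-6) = -32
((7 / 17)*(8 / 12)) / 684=7 / 17442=0.00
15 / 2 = 7.50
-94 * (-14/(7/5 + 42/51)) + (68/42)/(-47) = 5257114/8883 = 591.82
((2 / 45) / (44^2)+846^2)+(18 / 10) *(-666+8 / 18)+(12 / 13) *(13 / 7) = 217871351287 / 304920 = 714519.71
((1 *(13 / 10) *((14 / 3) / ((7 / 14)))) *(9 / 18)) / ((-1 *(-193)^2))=-91 / 558735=-0.00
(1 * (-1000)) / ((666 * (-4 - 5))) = 500 / 2997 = 0.17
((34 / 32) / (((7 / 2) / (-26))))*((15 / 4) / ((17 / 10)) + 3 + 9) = -897 / 8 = -112.12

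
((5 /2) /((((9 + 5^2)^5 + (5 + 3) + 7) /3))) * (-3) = -45 /90870878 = -0.00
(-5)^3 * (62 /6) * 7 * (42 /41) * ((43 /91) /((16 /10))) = -2735.40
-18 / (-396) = 0.05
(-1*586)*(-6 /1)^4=-759456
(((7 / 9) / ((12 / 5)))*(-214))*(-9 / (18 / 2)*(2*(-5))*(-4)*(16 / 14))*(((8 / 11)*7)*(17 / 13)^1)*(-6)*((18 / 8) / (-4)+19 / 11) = -2088212000 / 14157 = -147503.85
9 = 9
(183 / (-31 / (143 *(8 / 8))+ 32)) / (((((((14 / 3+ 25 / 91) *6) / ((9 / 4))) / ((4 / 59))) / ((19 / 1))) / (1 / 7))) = 340197 / 4230890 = 0.08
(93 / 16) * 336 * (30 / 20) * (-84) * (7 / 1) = -1722546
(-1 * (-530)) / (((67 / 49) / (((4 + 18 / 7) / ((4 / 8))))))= 341320 / 67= 5094.33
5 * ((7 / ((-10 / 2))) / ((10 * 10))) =-7 / 100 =-0.07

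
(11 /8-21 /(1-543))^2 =9394225 /4700224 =2.00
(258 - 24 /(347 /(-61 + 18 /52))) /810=7301 /22555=0.32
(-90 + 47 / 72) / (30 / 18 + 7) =-6433 / 624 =-10.31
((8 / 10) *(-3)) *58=-696 / 5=-139.20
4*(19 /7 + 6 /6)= 104 /7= 14.86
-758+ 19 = -739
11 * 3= 33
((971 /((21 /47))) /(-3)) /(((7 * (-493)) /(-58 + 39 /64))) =-12.05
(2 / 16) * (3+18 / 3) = 9 / 8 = 1.12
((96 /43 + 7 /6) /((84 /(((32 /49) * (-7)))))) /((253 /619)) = -2171452 /4797639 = -0.45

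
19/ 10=1.90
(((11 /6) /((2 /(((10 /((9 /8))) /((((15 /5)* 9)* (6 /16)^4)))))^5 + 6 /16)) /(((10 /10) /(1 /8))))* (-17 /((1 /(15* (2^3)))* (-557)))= 55192658268538978435072000000 /24661253029912477414638944151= 2.24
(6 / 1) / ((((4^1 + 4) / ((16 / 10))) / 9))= 54 / 5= 10.80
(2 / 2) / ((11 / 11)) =1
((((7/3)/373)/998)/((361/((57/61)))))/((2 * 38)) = 7/32789621336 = 0.00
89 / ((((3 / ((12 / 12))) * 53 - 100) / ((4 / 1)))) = 356 / 59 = 6.03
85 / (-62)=-85 / 62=-1.37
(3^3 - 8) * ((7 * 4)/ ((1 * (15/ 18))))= 3192/ 5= 638.40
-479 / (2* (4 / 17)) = -8143 / 8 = -1017.88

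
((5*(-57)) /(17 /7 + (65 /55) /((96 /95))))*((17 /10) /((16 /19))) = -4252941 /26597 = -159.90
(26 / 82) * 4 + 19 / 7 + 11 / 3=6586 / 861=7.65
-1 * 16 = -16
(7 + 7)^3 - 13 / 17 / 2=93283 / 34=2743.62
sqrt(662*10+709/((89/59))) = sqrt(56159979)/89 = 84.20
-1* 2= -2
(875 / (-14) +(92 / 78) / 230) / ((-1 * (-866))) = -24373 / 337740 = -0.07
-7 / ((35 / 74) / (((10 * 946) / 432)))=-17501 / 54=-324.09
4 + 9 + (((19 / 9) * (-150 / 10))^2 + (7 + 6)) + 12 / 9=9271 / 9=1030.11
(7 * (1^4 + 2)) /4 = 5.25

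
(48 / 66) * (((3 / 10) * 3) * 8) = 288 / 55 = 5.24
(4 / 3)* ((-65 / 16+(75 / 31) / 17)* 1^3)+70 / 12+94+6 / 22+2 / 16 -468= -51894167 / 139128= -373.00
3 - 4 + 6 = 5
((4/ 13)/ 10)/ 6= 1/ 195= 0.01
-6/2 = -3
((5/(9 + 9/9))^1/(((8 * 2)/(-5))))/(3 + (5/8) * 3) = -5/156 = -0.03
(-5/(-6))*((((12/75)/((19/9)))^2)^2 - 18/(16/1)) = -152715442899/162901250000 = -0.94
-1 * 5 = -5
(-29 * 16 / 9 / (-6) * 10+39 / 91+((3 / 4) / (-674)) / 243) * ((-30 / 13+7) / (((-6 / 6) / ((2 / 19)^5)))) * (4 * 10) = -1288361392160 / 6150696770673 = -0.21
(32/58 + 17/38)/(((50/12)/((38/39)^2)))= 27892/122525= 0.23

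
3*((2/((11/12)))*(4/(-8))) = -36/11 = -3.27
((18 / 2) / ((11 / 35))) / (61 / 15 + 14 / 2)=4725 / 1826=2.59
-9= -9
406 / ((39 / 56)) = 22736 / 39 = 582.97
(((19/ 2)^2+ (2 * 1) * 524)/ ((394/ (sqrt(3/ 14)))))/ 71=0.02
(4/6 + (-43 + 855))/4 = 1219/6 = 203.17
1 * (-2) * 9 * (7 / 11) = -11.45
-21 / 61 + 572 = 34871 / 61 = 571.66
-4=-4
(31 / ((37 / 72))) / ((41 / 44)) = 98208 / 1517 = 64.74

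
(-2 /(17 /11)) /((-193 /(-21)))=-462 /3281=-0.14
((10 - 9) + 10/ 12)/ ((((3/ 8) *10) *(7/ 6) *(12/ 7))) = 11/ 45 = 0.24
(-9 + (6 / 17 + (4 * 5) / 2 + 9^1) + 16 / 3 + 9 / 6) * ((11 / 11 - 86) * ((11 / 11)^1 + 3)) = -17530 / 3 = -5843.33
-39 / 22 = -1.77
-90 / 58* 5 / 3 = -75 / 29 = -2.59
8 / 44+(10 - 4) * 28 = 1850 / 11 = 168.18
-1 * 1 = -1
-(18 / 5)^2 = -12.96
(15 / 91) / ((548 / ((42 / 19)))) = 45 / 67678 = 0.00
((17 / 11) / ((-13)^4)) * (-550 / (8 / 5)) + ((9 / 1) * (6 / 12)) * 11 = 5652953 / 114244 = 49.48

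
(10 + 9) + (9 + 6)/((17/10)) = 27.82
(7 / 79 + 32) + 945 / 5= 17466 / 79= 221.09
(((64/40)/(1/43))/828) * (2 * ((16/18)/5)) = 1376/46575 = 0.03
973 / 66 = 14.74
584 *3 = 1752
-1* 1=-1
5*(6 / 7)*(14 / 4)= 15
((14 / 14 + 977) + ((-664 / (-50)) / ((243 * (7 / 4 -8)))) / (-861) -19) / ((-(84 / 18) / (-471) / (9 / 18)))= 19688276801621 / 406822500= 48395.25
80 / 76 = 20 / 19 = 1.05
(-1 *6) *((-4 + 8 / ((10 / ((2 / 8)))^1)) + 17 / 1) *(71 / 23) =-28116 / 115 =-244.49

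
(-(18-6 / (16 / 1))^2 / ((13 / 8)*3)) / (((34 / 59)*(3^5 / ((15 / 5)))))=-1.37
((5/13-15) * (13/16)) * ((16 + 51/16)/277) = -29165/35456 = -0.82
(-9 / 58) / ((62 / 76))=-171 / 899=-0.19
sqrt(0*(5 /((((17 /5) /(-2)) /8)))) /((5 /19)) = 0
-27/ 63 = -3/ 7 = -0.43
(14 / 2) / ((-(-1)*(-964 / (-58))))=203 / 482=0.42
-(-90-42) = 132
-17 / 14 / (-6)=17 / 84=0.20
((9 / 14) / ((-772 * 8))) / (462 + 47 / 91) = -117 / 519883328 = -0.00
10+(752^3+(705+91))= 425259814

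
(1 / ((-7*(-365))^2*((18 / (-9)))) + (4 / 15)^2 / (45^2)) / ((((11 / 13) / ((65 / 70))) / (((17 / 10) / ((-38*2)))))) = -23954059831 / 27849259676700000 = -0.00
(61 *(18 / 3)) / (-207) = -122 / 69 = -1.77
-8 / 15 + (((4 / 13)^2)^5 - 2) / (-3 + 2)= 3032871092038 / 2067877377735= 1.47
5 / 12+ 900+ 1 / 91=983267 / 1092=900.43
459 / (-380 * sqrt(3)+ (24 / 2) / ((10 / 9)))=-363375 * sqrt(3) / 902257- 20655 / 1804514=-0.71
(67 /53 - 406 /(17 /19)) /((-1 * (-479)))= -407703 /431579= -0.94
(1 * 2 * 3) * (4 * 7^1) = 168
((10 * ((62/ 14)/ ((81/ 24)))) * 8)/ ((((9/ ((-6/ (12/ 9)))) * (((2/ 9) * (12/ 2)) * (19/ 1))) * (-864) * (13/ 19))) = 155/ 44226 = 0.00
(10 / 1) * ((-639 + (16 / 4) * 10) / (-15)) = 1198 / 3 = 399.33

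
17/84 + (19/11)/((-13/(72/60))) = 2579/60060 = 0.04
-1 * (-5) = 5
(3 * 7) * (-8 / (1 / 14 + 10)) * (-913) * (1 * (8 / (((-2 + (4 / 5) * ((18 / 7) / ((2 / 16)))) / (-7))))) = -58992.19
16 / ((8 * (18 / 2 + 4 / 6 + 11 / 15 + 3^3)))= 10 / 187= 0.05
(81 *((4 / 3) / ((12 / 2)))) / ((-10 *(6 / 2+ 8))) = -9 / 55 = -0.16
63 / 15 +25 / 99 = 2204 / 495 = 4.45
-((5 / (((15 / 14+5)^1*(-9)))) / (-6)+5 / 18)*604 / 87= -81238 / 39933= -2.03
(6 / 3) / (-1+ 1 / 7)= -7 / 3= -2.33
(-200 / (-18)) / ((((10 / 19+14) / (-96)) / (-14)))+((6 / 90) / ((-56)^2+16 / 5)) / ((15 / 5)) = 3340108823 / 3249072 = 1028.02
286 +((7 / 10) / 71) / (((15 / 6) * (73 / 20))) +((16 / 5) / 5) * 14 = 38219582 / 129575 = 294.96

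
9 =9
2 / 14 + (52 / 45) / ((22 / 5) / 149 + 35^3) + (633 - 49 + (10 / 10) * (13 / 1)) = 92434939952 / 154795347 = 597.14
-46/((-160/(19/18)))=437/1440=0.30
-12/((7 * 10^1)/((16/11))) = -96/385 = -0.25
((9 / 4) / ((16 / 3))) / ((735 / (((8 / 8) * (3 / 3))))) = 9 / 15680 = 0.00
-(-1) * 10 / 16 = 5 / 8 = 0.62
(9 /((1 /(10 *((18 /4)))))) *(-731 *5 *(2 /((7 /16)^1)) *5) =-236844000 /7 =-33834857.14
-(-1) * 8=8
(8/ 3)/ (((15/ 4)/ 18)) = 64/ 5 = 12.80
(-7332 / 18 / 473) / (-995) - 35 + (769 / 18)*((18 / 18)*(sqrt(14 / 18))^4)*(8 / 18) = -23.51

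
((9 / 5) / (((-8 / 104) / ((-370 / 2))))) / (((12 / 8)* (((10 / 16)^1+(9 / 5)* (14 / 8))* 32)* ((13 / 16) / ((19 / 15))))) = 37.25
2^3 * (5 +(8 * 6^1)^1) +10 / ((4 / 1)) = 853 / 2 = 426.50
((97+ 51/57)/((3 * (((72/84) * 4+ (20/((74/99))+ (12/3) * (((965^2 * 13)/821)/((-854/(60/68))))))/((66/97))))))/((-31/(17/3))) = 0.13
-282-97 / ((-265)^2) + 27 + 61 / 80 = -285662807 / 1123600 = -254.24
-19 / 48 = -0.40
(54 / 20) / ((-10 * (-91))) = 27 / 9100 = 0.00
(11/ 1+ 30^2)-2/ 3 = 2731/ 3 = 910.33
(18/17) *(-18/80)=-81/340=-0.24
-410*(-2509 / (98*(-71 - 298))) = -12545 / 441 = -28.45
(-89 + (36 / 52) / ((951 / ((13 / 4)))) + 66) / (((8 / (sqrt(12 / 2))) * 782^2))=-29161 * sqrt(6) / 6203299456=-0.00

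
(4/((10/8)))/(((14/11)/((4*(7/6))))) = 176/15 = 11.73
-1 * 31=-31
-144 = -144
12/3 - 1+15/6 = 11/2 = 5.50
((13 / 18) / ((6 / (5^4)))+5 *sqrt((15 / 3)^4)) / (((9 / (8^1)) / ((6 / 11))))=86500 / 891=97.08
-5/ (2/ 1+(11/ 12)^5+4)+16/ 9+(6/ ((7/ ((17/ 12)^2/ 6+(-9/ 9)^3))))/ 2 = 822929609/ 1111516896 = 0.74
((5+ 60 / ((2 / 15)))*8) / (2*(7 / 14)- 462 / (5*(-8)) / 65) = 4732000 / 1531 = 3090.79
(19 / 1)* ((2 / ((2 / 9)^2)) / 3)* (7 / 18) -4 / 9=3575 / 36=99.31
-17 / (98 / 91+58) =-221 / 768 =-0.29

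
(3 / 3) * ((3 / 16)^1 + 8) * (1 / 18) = 131 / 288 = 0.45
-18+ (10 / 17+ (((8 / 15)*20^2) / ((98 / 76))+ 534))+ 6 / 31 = 52851208 / 77469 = 682.22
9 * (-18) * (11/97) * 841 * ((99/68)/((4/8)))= -74183769/1649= -44987.12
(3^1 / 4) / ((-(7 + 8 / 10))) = -5 / 52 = -0.10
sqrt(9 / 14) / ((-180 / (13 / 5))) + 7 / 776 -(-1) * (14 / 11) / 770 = 5011 / 469480 -13 * sqrt(14) / 4200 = -0.00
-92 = -92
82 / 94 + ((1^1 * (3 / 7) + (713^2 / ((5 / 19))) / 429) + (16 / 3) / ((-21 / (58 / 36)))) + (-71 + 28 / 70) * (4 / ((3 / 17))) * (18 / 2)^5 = -1800408954814751 / 19054035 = -94489642.47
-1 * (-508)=508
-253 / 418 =-23 / 38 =-0.61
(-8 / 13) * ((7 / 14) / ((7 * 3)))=-4 / 273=-0.01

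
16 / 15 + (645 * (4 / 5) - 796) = -4184 / 15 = -278.93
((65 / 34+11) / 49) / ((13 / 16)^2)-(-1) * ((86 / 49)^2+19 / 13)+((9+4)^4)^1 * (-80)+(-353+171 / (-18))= -31527471007575 / 13796146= -2285237.56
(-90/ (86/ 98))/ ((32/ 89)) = -196245/ 688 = -285.24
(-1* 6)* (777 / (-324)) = 259 / 18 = 14.39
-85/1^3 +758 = 673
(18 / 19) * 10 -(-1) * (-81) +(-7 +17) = -1169 / 19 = -61.53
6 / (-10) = -3 / 5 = -0.60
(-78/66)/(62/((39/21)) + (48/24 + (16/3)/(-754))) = -14703/440132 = -0.03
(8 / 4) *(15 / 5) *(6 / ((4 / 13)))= 117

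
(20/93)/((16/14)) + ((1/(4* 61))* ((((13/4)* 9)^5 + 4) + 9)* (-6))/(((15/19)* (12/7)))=-493959801489/1269760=-389018.24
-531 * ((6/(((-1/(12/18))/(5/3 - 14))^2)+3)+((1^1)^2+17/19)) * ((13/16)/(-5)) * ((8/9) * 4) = 323058866/2565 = 125948.88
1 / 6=0.17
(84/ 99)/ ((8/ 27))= 63/ 22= 2.86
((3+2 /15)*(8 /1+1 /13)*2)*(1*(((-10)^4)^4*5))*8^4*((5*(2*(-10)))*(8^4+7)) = -55291371520000000000000000000 /13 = -4253182424615384615384615000.00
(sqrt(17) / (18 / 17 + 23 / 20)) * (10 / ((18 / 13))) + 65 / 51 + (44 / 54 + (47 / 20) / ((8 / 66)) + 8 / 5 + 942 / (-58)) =7278929 / 1064880 + 22100 * sqrt(17) / 6759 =20.32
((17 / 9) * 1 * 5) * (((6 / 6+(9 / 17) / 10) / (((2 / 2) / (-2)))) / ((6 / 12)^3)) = -159.11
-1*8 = -8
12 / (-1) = -12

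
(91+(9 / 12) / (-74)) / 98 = 26933 / 29008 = 0.93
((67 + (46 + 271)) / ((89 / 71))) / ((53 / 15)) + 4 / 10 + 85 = 4058959 / 23585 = 172.10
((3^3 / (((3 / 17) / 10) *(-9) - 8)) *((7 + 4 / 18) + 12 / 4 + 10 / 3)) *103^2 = -660091980 / 1387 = -475913.47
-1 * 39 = -39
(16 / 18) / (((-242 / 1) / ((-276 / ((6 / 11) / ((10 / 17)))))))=1840 / 1683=1.09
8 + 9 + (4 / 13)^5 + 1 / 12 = 76127353 / 4455516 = 17.09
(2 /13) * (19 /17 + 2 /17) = 0.19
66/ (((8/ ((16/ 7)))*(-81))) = -44/ 189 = -0.23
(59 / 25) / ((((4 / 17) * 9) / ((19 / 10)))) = 19057 / 9000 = 2.12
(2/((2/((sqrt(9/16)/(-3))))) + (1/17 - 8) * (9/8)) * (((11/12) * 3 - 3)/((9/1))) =1249/4896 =0.26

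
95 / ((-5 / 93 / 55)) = -97185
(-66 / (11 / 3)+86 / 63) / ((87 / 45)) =-5240 / 609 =-8.60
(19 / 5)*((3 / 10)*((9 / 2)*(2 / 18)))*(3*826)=70623 / 50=1412.46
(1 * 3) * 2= 6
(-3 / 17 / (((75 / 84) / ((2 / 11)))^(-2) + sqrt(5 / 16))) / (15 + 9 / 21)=6640480000 / 4351067731917 - 40033984375 * sqrt(5) / 4351067731917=-0.02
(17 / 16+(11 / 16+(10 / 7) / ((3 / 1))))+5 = 607 / 84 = 7.23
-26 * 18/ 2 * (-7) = 1638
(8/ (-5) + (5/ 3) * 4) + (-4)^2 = 316/ 15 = 21.07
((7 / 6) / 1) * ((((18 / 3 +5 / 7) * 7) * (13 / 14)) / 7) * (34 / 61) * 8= 41548 / 1281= 32.43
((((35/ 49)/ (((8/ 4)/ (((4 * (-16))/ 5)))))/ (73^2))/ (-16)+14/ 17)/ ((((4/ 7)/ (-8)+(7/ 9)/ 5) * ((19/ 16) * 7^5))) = 0.00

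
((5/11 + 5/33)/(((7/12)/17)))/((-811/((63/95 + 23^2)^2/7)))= -688677105728/789017845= -872.83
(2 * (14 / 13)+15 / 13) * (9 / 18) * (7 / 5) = 301 / 130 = 2.32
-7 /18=-0.39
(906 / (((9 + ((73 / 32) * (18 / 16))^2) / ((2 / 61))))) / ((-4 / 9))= -29687808 / 6923317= -4.29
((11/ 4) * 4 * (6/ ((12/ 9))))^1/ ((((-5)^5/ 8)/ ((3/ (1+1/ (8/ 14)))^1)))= -432/ 3125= -0.14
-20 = -20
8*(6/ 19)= 48/ 19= 2.53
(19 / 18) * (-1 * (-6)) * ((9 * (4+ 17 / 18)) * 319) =539429 / 6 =89904.83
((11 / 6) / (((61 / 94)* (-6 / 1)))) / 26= -517 / 28548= -0.02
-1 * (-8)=8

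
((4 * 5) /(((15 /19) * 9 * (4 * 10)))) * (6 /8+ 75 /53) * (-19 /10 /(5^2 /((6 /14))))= -0.00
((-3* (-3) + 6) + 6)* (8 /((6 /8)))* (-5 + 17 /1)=2688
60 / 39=20 / 13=1.54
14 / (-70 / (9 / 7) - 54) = -63 / 488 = -0.13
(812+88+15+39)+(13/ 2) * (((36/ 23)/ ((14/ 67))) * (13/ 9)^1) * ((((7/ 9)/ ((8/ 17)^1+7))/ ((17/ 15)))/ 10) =16731127/ 17526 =954.65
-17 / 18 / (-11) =17 / 198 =0.09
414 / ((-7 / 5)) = -2070 / 7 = -295.71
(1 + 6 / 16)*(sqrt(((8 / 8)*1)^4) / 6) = 11 / 48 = 0.23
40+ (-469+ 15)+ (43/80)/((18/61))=-593537/1440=-412.18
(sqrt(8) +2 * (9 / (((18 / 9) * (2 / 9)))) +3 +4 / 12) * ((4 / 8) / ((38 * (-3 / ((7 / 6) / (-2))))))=7 * sqrt(2) / 1368 +1841 / 16416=0.12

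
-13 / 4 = -3.25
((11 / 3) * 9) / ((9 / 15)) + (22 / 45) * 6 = 869 / 15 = 57.93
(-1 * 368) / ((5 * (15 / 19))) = -6992 / 75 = -93.23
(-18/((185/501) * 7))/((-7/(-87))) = -784566/9065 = -86.55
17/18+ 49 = 899/18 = 49.94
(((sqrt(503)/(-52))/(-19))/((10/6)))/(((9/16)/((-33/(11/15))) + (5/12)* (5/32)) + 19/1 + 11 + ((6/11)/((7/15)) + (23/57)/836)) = 140448* sqrt(503)/7220725447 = 0.00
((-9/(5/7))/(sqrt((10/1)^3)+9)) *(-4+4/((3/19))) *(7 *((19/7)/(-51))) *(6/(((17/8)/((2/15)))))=-2451456/6639775+544768 *sqrt(10)/1327955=0.93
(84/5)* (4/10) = 168/25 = 6.72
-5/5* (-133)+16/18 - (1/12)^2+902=149167/144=1035.88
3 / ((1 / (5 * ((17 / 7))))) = 255 / 7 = 36.43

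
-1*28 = -28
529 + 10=539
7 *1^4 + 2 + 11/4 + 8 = 79/4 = 19.75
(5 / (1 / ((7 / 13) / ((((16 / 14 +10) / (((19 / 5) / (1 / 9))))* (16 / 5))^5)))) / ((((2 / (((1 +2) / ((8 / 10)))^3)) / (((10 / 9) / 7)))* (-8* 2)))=-94805985018740625 / 165847894392307712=-0.57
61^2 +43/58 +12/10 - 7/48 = 25910657/6960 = 3722.80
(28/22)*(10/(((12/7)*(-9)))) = -0.82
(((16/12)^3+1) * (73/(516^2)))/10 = 6643/71889120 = 0.00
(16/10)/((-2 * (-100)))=1/125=0.01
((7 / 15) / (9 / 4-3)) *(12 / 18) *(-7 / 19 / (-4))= -98 / 2565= -0.04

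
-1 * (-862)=862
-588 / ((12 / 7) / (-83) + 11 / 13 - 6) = 4441164 / 39083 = 113.63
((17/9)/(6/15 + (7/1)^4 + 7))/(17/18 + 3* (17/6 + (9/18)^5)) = 1360/16539687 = 0.00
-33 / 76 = -0.43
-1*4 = -4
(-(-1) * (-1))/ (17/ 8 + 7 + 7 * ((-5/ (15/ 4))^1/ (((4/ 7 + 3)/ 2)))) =-600/ 2339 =-0.26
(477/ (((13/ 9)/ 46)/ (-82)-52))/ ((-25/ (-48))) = -777273408/ 44132725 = -17.61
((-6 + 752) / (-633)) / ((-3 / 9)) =3.54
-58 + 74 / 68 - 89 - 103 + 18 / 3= -242.91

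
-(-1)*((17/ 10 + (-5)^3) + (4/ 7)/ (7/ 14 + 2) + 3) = -1681/ 14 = -120.07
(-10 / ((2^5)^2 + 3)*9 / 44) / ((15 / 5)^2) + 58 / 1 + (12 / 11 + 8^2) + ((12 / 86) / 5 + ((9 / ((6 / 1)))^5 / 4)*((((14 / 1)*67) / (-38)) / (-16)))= 11912945408409 / 94511605760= 126.05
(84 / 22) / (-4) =-21 / 22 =-0.95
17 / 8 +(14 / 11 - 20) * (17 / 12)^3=-485843 / 9504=-51.12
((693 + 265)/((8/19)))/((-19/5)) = -598.75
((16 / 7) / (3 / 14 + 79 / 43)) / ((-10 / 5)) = -688 / 1235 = -0.56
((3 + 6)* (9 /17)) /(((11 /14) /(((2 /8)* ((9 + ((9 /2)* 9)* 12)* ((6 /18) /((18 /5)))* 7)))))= 33075 /68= 486.40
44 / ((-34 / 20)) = -440 / 17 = -25.88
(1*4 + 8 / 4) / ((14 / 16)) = 48 / 7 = 6.86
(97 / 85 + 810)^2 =4753688809 / 7225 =657950.01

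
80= 80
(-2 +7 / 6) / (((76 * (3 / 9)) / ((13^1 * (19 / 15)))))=-13 / 24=-0.54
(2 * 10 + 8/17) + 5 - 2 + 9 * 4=1011/17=59.47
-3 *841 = -2523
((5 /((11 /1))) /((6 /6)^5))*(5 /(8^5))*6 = 75 /180224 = 0.00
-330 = -330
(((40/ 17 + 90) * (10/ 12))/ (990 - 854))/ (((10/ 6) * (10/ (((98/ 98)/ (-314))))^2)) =1/ 29038720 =0.00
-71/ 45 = -1.58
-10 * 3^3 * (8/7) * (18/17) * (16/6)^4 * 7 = -115651.76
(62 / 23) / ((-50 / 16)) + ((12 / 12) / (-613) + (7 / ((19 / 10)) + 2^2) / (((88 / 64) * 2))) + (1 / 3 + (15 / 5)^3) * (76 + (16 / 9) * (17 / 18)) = 38042738076499 / 17901147825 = 2125.16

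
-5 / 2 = -2.50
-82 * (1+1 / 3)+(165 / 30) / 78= -17045 / 156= -109.26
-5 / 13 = -0.38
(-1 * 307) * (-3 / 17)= 921 / 17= 54.18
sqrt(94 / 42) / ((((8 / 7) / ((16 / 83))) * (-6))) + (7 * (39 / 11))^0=1-sqrt(987) / 747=0.96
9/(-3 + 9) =3/2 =1.50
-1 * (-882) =882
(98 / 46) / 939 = 0.00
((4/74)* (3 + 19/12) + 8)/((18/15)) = 9155/1332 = 6.87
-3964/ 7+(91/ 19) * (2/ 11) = -827202/ 1463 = -565.41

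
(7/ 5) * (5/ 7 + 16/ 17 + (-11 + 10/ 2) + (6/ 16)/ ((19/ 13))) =-73943/ 12920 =-5.72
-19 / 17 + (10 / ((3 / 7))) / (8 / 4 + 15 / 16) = 16361 / 2397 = 6.83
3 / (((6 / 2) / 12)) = 12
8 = 8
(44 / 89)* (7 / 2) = 154 / 89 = 1.73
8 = 8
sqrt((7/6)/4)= sqrt(42)/12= 0.54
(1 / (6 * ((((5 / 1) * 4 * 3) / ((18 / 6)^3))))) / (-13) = -0.01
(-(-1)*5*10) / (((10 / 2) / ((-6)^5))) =-77760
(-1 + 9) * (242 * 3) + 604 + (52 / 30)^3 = 21658076 / 3375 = 6417.21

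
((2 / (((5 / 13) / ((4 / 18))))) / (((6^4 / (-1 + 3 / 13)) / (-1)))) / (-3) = -1 / 4374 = -0.00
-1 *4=-4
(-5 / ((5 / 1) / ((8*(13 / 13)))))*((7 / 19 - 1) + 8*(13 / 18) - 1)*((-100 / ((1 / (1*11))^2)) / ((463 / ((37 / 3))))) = 2539354400 / 237519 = 10691.16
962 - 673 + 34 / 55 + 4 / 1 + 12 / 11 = 16209 / 55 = 294.71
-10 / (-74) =5 / 37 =0.14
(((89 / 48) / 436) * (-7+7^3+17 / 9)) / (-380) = -270649 / 71573760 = -0.00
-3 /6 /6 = -1 /12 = -0.08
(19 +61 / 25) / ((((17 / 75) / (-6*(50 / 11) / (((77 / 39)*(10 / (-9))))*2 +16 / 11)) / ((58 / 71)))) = 2079041088 / 1022329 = 2033.63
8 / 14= 0.57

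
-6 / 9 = -2 / 3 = -0.67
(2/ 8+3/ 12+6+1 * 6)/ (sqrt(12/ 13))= 25 * sqrt(39)/ 12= 13.01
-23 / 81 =-0.28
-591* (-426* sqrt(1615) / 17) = 251766* sqrt(1615) / 17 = 595160.94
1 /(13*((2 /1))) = 1 /26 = 0.04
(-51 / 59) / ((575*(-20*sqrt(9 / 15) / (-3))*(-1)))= 0.00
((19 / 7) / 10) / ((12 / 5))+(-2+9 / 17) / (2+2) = -0.25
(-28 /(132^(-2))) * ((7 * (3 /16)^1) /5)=-640332 /5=-128066.40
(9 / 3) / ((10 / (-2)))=-3 / 5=-0.60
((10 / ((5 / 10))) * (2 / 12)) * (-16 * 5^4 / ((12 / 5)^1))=-125000 / 9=-13888.89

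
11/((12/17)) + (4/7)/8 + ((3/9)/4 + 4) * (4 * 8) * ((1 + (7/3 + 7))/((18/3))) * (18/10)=58901/140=420.72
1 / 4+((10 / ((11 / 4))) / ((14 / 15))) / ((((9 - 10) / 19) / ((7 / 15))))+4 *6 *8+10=7379 / 44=167.70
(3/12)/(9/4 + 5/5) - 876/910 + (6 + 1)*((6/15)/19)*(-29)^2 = 81829/665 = 123.05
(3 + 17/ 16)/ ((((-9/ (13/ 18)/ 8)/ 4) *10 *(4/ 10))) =-845/ 324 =-2.61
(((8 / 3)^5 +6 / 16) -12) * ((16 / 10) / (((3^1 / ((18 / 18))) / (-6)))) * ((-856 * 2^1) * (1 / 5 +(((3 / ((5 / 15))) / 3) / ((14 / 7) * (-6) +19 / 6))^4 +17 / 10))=12382500497510992 / 9586934415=1291601.67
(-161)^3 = -4173281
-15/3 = -5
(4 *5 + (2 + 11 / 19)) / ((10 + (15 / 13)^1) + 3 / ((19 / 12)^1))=507 / 293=1.73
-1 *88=-88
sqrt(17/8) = sqrt(34)/4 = 1.46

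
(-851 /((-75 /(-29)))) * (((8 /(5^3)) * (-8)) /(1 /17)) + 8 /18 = 80564756 /28125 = 2864.52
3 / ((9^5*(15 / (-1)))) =-1 / 295245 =-0.00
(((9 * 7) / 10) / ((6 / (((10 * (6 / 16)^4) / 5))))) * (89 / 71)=151389 / 2908160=0.05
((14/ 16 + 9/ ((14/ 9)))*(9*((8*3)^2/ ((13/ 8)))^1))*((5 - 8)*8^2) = -371257344/ 91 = -4079751.03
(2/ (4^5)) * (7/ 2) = 7/ 1024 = 0.01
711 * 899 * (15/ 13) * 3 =28763505/ 13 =2212577.31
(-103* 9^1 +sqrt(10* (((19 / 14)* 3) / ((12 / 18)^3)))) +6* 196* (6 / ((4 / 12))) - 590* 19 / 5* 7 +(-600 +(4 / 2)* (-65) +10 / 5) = 9* sqrt(1330) / 28 +3819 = 3830.72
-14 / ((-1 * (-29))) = -14 / 29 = -0.48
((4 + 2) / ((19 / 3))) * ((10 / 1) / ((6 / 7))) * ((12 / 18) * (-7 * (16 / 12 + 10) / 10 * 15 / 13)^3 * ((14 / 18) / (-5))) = 330291164 / 375687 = 879.17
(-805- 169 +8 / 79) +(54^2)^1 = 153426 / 79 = 1942.10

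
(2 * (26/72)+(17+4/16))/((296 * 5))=647/53280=0.01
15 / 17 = 0.88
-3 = -3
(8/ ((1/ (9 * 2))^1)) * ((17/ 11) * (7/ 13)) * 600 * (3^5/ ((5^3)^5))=99937152/ 174560546875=0.00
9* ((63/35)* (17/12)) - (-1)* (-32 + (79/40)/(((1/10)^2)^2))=394819/20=19740.95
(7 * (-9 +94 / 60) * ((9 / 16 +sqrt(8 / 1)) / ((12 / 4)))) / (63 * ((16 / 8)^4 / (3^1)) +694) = -1561 * sqrt(2) / 46350 - 1561 / 164800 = -0.06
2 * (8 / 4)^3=16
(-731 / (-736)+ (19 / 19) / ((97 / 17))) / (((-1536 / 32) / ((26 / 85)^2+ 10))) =-178923941 / 728198400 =-0.25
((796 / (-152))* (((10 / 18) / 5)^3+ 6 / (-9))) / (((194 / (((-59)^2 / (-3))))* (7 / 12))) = -35.72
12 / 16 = 3 / 4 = 0.75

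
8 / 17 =0.47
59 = 59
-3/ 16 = -0.19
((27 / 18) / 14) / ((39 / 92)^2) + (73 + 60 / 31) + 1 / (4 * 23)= 764622935 / 10121748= 75.54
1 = 1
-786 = -786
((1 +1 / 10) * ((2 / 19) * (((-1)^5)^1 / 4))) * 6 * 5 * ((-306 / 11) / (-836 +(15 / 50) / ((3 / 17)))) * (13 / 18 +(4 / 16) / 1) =-2975 / 105678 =-0.03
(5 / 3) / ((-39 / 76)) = -380 / 117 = -3.25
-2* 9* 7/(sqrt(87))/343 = -6* sqrt(87)/1421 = -0.04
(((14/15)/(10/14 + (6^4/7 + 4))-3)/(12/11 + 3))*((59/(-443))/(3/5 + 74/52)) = 1007495918/20903462235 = 0.05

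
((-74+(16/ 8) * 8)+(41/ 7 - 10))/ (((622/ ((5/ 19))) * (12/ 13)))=-0.03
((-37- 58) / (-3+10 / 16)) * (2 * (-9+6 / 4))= -600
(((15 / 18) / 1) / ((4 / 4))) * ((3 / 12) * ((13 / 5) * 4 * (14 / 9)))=91 / 27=3.37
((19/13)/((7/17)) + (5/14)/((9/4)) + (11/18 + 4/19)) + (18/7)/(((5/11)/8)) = 7747349/155610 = 49.79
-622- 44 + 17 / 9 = -5977 / 9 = -664.11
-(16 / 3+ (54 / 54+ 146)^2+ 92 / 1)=-65119 / 3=-21706.33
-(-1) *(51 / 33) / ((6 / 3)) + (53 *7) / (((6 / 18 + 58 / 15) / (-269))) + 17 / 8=-6272315 / 264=-23758.77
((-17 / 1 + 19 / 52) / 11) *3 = -2595 / 572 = -4.54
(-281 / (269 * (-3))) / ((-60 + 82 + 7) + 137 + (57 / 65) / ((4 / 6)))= 36530 / 17553057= 0.00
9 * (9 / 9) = 9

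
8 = 8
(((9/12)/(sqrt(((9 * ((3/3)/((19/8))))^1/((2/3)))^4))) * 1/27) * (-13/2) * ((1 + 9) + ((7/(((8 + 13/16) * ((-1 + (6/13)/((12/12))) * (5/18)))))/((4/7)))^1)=-389519/98677440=-0.00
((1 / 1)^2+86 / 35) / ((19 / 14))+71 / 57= 1081 / 285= 3.79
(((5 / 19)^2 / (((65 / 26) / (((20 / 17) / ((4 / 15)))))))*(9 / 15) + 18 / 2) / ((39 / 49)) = 909489 / 79781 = 11.40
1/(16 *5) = 1/80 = 0.01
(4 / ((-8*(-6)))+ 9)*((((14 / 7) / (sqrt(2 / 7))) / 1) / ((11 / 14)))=763*sqrt(14) / 66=43.26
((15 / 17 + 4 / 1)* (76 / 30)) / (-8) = -1.55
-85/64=-1.33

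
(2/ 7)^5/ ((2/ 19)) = 304/ 16807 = 0.02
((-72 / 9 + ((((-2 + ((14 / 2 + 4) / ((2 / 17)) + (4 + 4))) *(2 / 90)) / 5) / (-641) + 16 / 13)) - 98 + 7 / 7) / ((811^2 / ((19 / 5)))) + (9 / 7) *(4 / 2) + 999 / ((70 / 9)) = 5654709760250227 / 43161214107375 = 131.01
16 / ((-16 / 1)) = -1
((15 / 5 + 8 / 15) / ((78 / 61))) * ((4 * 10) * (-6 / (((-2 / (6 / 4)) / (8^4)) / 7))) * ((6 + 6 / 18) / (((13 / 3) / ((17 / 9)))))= 39370143.39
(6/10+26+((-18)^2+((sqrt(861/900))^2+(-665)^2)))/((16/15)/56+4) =929410769/8440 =110119.76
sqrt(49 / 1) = 7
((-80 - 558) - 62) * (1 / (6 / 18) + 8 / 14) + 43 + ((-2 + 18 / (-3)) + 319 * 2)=-1827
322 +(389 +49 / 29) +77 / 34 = 704945 / 986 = 714.95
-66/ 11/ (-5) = 6/ 5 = 1.20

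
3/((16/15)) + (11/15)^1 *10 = 487/48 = 10.15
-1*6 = -6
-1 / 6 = -0.17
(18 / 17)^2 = 324 / 289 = 1.12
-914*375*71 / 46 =-12167625 / 23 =-529027.17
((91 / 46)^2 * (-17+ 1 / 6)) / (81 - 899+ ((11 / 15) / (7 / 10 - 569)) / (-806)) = 1915520748869 / 23784987020120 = 0.08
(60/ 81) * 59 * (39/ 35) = 3068/ 63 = 48.70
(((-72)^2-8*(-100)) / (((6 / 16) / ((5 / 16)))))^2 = 223801600 / 9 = 24866844.44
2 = 2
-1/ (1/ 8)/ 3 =-8/ 3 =-2.67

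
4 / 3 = 1.33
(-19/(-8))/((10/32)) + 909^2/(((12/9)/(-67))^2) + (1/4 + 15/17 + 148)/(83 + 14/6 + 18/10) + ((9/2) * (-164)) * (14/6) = 3708634534227707/1777520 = 2086409454.87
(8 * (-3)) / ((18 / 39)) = -52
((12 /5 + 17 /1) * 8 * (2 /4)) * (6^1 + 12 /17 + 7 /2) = 67318 /85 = 791.98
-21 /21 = -1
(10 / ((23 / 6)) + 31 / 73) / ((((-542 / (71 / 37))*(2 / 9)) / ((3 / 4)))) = -9763281 / 269365328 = -0.04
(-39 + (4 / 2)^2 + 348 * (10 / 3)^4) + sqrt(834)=sqrt(834) + 1159055 / 27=42956.84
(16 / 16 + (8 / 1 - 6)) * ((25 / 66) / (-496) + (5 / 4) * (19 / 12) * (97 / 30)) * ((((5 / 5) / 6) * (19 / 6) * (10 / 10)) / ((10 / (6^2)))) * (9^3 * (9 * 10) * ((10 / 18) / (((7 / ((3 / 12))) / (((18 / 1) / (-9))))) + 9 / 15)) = 256036847697 / 190960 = 1340787.85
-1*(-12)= 12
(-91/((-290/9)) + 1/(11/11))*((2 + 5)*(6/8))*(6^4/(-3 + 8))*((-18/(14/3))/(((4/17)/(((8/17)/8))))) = -7276149/1450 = -5018.03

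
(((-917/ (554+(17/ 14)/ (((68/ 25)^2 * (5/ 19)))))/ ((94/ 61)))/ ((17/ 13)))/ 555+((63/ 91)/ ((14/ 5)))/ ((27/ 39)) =274318293167/ 771283836330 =0.36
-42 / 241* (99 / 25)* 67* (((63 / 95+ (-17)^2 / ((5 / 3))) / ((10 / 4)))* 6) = -55280377152 / 2861875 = -19316.14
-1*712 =-712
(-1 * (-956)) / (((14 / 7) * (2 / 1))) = 239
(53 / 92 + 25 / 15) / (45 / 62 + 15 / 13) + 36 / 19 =12266203 / 3972330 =3.09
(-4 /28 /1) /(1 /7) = -1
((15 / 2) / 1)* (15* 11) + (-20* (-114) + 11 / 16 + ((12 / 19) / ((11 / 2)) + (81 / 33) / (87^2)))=9894536635 / 2812304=3518.30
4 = 4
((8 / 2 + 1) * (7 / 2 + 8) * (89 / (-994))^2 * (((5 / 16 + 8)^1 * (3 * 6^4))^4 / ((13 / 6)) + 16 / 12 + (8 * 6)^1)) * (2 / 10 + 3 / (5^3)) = 1788883329867278601748333 / 34404825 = 51995129458361686.24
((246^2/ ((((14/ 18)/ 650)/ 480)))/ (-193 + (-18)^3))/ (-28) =1699289280/ 11809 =143897.81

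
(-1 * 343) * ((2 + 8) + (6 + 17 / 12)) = -71687 / 12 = -5973.92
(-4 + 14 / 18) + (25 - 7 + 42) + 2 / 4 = 1031 / 18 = 57.28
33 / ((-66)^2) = 1 / 132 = 0.01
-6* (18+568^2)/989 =-1935852/989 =-1957.38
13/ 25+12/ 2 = 163/ 25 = 6.52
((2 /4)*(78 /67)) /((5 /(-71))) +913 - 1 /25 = 1515363 /1675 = 904.69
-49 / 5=-9.80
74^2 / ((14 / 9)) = 24642 / 7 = 3520.29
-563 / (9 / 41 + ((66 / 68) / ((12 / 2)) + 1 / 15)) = -23544660 / 18733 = -1256.85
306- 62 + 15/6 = 246.50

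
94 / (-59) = -94 / 59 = -1.59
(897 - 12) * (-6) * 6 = -31860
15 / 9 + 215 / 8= 685 / 24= 28.54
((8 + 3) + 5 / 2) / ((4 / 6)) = 81 / 4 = 20.25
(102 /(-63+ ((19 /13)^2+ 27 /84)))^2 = 232964536896 /82074801169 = 2.84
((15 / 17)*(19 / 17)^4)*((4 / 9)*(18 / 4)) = 2.75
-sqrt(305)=-17.46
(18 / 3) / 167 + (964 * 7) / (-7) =-160982 / 167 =-963.96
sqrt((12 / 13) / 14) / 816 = sqrt(546) / 74256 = 0.00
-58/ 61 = -0.95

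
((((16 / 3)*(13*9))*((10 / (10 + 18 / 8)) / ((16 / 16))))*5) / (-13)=-9600 / 49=-195.92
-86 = -86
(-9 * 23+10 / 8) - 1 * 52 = -1031 / 4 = -257.75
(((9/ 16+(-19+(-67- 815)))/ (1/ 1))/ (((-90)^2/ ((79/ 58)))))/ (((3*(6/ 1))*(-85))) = 1138153/ 11500704000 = 0.00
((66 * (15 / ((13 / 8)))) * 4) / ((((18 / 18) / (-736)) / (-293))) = 6831728640 / 13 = 525517587.69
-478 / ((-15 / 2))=956 / 15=63.73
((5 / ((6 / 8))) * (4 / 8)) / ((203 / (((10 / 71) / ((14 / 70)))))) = 500 / 43239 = 0.01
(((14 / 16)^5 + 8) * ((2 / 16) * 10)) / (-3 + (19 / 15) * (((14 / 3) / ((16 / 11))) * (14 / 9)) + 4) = 19478475 / 13402112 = 1.45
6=6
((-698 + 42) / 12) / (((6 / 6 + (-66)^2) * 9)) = -164 / 117639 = -0.00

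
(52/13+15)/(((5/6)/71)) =8094/5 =1618.80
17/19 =0.89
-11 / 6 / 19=-11 / 114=-0.10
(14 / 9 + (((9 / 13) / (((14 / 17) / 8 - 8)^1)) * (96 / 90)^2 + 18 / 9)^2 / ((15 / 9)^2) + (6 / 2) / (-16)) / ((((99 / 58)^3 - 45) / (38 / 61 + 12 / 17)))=-42017643077599164197 / 474381055874146078125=-0.09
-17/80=-0.21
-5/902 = -0.01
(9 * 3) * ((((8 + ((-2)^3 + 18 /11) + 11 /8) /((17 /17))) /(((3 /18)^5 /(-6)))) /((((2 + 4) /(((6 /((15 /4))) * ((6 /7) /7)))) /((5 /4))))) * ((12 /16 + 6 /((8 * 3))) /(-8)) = 10431990 /539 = 19354.34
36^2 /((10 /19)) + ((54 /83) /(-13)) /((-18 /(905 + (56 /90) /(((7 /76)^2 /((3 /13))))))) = 1210161397 /490945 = 2464.96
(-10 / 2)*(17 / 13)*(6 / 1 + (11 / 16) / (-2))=-15385 / 416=-36.98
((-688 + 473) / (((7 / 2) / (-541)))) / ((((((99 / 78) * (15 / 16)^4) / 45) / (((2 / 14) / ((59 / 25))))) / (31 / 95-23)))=-56921120309248 / 27189855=-2093469.06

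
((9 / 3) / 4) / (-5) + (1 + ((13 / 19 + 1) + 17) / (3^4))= 33263 / 30780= 1.08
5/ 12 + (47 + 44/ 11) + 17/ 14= 4421/ 84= 52.63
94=94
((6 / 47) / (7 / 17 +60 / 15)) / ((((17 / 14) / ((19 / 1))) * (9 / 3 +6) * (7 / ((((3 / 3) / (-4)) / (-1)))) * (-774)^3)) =-19 / 4903467013800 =-0.00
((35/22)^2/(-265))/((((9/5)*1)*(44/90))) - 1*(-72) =40626643/564344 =71.99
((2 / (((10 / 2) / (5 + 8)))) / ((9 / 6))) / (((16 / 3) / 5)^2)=195 / 64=3.05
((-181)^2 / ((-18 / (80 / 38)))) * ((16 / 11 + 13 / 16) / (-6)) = 1146635 / 792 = 1447.77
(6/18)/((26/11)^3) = 1331/52728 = 0.03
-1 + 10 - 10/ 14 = 58/ 7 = 8.29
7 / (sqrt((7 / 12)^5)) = 26.93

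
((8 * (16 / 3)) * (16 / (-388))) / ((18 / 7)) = -1792 / 2619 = -0.68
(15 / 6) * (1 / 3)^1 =5 / 6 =0.83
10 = 10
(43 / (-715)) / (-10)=43 / 7150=0.01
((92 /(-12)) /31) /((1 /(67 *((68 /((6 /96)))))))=-1676608 /93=-18028.04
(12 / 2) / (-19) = -6 / 19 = -0.32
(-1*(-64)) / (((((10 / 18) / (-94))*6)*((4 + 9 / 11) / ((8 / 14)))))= -397056 / 1855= -214.05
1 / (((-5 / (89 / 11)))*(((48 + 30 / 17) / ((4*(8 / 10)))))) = -0.10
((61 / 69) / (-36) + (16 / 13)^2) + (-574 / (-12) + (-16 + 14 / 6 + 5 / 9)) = 15201845 / 419796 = 36.21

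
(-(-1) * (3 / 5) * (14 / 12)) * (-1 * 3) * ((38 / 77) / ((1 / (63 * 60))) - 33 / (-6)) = -864381 / 220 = -3929.00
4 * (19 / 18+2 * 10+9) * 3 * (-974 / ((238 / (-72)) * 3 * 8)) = 526934 / 119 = 4428.02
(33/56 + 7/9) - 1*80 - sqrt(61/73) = -39631/504 - sqrt(4453)/73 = -79.55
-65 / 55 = -13 / 11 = -1.18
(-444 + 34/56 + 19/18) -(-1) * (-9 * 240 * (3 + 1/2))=-8002.34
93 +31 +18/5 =638/5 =127.60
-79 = -79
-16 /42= -8 /21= -0.38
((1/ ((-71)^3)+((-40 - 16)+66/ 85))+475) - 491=-2166793279/ 30422435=-71.22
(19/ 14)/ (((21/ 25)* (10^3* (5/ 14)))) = 19/ 4200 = 0.00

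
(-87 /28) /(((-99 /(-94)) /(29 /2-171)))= 426619 /924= 461.71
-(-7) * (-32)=-224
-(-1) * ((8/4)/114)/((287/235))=235/16359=0.01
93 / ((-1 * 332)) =-93 / 332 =-0.28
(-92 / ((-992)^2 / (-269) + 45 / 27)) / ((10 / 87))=3229614 / 14754235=0.22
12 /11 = 1.09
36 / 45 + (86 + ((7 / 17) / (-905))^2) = 20545405979 / 236698225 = 86.80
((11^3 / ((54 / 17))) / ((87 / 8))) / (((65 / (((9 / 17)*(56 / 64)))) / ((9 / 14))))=1331 / 7540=0.18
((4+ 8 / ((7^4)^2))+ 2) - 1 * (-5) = 63412819 / 5764801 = 11.00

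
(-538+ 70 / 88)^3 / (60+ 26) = -13206175535853 / 7325824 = -1802688.07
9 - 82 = -73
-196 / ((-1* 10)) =98 / 5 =19.60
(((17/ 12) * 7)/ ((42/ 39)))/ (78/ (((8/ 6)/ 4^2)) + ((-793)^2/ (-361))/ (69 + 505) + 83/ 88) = 251868617/ 25544494203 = 0.01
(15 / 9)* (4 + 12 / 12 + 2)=35 / 3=11.67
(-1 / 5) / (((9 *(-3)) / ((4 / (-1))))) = -4 / 135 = -0.03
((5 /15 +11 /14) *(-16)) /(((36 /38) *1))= -18.90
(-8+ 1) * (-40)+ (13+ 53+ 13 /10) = 3473 /10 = 347.30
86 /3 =28.67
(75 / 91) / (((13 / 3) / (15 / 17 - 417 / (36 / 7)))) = -1227075 / 80444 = -15.25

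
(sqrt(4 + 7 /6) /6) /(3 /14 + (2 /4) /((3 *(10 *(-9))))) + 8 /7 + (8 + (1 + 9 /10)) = 105 *sqrt(186) /803 + 773 /70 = 12.83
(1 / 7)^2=1 / 49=0.02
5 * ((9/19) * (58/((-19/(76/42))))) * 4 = -6960/133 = -52.33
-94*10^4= -940000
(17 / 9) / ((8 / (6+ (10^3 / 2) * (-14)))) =-1651.36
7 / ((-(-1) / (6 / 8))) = 21 / 4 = 5.25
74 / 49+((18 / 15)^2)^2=109754 / 30625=3.58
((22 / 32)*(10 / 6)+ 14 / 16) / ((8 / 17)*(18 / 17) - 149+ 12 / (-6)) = -28033 / 2087760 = -0.01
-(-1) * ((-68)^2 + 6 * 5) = 4654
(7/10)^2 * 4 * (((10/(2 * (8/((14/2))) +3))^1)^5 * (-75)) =-247062900000/69343957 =-3562.86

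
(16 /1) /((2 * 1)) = 8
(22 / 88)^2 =1 / 16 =0.06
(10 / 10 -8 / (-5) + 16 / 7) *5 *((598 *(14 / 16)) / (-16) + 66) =364401 / 448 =813.40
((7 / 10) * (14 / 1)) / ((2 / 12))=294 / 5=58.80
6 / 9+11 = 35 / 3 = 11.67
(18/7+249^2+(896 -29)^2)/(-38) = -2847924/133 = -21412.96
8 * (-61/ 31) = -488/ 31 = -15.74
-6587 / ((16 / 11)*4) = -72457 / 64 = -1132.14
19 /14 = 1.36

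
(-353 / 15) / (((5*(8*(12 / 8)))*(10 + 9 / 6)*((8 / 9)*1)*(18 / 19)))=-6707 / 165600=-0.04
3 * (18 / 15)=18 / 5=3.60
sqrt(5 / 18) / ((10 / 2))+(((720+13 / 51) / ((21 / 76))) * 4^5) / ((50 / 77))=sqrt(10) / 30+15722899456 / 3825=4110562.05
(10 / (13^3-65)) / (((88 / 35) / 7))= 1225 / 93808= 0.01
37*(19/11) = 703/11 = 63.91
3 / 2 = 1.50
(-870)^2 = 756900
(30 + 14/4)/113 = 67/226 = 0.30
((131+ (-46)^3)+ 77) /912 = -213 /2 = -106.50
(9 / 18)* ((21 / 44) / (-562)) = -21 / 49456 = -0.00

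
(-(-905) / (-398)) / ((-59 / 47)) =42535 / 23482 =1.81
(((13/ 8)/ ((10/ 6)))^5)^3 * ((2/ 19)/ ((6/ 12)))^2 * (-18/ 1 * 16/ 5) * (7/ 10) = -46271081969981691590413737/ 37853593600000000000000000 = -1.22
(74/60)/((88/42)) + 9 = 4219/440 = 9.59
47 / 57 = 0.82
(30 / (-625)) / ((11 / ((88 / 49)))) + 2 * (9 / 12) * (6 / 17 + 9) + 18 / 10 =3294843 / 208250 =15.82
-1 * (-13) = 13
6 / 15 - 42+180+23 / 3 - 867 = -10814 / 15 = -720.93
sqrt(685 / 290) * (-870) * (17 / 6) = -3788.46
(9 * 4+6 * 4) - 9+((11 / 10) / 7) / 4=14291 / 280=51.04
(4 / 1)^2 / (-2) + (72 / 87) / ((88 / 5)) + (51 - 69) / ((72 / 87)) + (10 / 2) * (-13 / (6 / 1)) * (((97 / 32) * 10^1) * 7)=-71304949 / 30624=-2328.40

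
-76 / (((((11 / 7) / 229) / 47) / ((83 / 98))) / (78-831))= 25561716006 / 77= 331970337.74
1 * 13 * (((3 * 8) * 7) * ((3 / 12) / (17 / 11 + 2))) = 154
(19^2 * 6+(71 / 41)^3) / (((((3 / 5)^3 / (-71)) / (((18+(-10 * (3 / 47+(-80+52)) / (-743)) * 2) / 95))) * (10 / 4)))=-63993255352886660 / 1234683393633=-51829.69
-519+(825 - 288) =18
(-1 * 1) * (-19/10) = 19/10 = 1.90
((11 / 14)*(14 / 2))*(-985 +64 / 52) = -140679 / 26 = -5410.73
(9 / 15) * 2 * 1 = 6 / 5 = 1.20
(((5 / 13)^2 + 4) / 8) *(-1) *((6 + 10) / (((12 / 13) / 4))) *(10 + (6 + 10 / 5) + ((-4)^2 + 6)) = -56080 / 39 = -1437.95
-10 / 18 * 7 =-35 / 9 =-3.89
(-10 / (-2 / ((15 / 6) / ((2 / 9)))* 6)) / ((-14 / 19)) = -1425 / 112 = -12.72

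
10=10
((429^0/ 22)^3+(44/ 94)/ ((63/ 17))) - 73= -72.87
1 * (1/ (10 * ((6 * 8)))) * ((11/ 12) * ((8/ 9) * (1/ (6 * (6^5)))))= 11/ 302330880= 0.00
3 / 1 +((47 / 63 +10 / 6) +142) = 9287 / 63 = 147.41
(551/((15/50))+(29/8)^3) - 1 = 2892751/1536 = 1883.30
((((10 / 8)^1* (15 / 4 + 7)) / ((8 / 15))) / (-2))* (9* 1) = -29025 / 256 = -113.38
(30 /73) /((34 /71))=1065 /1241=0.86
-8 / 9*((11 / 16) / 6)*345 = -35.14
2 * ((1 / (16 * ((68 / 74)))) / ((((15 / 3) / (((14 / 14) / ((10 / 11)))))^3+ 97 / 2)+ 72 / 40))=246235 / 261051048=0.00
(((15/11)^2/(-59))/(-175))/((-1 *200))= -9/9994600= -0.00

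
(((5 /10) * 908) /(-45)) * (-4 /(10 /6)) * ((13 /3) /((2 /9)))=11804 /25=472.16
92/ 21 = 4.38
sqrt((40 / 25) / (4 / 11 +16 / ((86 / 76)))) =sqrt(6622) / 245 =0.33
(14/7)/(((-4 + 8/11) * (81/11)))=-121/1458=-0.08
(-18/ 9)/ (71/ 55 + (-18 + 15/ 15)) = 55/ 432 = 0.13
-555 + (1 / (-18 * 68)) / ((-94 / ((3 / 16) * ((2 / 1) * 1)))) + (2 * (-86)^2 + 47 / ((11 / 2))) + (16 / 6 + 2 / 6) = 48088498955 / 3374976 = 14248.55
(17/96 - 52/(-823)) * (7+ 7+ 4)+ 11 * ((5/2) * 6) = 2229669/13168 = 169.32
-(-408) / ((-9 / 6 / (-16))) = 4352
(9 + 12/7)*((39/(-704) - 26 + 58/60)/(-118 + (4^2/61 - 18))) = 702659/354816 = 1.98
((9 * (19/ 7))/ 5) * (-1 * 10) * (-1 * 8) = 2736/ 7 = 390.86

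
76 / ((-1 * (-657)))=76 / 657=0.12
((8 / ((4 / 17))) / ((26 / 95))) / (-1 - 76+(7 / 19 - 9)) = -30685 / 21151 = -1.45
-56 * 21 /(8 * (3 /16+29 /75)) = -176400 /689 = -256.02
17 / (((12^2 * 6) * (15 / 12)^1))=17 / 1080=0.02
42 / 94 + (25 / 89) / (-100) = 7429 / 16732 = 0.44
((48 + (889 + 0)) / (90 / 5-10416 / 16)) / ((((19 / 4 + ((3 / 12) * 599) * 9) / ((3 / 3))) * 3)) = -1874 / 5136795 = -0.00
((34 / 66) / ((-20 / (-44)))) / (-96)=-17 / 1440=-0.01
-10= -10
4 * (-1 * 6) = -24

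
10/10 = 1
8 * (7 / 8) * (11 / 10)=77 / 10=7.70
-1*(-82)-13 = 69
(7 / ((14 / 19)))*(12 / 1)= 114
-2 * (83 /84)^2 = -1.95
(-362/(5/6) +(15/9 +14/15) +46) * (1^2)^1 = -1929/5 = -385.80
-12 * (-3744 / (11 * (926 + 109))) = 4992 / 1265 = 3.95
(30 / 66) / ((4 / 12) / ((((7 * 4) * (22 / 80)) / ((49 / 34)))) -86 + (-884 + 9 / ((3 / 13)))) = -255 / 522256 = -0.00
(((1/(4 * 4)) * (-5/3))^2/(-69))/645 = -5/20507904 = -0.00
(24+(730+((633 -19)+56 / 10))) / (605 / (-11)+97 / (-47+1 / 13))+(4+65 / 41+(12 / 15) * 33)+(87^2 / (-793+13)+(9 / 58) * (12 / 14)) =-17813878181 / 10761472540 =-1.66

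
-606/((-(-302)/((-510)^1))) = 154530/151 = 1023.38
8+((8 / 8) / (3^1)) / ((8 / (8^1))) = 25 / 3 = 8.33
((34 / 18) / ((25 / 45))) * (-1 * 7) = -119 / 5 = -23.80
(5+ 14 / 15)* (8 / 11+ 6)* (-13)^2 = 6745.66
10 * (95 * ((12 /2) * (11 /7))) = 62700 /7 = 8957.14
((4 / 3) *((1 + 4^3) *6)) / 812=130 / 203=0.64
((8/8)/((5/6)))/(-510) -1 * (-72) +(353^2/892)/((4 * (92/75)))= 100.47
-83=-83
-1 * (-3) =3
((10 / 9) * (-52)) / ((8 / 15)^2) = -1625 / 8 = -203.12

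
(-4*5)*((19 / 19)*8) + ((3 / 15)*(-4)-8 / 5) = -162.40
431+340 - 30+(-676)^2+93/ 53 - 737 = 456981.75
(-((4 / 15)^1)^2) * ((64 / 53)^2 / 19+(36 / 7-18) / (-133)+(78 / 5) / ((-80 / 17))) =3286321754 / 14710381875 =0.22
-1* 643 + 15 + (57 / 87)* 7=-18079 / 29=-623.41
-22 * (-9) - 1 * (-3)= 201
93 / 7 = 13.29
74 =74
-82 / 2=-41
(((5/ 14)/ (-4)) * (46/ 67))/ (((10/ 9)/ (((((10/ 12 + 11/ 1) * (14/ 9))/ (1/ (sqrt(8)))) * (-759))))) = 413149 * sqrt(2)/ 268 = 2180.15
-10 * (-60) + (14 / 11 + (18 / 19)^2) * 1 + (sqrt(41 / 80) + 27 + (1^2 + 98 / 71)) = sqrt(205) / 20 + 178059984 / 281941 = 632.27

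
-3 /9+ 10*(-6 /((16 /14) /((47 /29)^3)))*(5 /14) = -23457731 /292668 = -80.15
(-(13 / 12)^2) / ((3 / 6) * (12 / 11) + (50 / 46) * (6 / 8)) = -42757 / 49572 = -0.86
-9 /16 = -0.56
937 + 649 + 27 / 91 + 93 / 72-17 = 3430165 / 2184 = 1570.59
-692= -692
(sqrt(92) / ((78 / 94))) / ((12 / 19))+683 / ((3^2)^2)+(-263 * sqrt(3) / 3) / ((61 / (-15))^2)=-19725 * sqrt(3) / 3721+683 / 81+893 * sqrt(23) / 234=17.55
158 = 158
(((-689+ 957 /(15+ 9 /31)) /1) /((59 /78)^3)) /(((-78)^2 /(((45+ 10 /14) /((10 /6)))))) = -105872832 /16224941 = -6.53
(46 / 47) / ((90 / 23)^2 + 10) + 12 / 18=665831 / 943995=0.71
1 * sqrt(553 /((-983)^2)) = sqrt(553) /983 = 0.02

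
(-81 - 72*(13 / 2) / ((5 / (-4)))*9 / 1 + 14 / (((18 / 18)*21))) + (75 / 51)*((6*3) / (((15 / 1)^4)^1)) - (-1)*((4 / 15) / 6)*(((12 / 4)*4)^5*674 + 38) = 9507919489 / 1275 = 7457191.76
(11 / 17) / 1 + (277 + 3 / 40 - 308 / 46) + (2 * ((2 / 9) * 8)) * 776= 426522157 / 140760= 3030.14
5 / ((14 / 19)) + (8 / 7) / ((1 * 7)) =681 / 98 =6.95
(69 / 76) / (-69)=-1 / 76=-0.01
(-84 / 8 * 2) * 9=-189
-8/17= -0.47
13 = 13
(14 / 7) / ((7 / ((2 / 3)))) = 4 / 21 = 0.19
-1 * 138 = -138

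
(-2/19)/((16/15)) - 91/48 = -1819/912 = -1.99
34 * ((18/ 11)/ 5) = 612/ 55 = 11.13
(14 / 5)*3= 42 / 5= 8.40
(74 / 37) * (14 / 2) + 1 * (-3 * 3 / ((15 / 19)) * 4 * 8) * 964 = -1758266 / 5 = -351653.20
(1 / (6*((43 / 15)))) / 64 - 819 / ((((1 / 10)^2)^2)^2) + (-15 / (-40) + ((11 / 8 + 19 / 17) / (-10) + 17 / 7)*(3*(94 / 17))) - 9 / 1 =-4559615422467503729 / 55672960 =-81899999972.47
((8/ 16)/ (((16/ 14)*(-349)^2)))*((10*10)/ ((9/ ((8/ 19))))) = 350/ 20827971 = 0.00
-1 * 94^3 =-830584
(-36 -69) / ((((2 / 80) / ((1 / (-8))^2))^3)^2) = -1640625 / 262144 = -6.26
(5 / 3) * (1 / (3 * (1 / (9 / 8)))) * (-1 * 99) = -495 / 8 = -61.88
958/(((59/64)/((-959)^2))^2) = 3318943702249627648/3481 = 953445476084351.52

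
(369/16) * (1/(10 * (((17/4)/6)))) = 1107/340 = 3.26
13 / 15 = 0.87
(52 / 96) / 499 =13 / 11976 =0.00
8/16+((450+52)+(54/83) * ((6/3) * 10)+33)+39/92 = 4191675/7636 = 548.94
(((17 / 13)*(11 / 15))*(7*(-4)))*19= -99484 / 195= -510.17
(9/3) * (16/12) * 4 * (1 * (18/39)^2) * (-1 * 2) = -1152/169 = -6.82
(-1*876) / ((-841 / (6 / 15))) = 1752 / 4205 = 0.42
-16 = -16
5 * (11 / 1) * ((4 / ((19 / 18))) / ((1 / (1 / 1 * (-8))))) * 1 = -31680 / 19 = -1667.37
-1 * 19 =-19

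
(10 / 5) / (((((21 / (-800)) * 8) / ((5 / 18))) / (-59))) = 29500 / 189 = 156.08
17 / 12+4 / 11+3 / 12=67 / 33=2.03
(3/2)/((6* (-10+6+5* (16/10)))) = 1/16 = 0.06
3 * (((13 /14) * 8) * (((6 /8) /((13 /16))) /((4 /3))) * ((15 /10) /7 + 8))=6210 /49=126.73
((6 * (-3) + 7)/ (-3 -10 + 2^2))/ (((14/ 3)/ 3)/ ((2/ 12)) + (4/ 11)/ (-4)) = 121/ 915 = 0.13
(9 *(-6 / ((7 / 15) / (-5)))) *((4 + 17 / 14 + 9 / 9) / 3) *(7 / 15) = 3915 / 7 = 559.29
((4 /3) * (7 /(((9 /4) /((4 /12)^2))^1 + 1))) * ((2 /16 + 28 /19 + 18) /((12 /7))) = 16219 /3230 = 5.02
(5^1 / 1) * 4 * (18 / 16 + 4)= 205 / 2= 102.50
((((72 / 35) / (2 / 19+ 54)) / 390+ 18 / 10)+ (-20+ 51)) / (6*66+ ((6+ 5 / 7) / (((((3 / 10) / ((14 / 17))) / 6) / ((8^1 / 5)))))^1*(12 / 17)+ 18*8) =5542267733 / 112348809300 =0.05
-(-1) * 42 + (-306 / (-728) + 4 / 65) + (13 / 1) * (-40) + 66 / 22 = -863623 / 1820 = -474.52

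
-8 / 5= -1.60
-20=-20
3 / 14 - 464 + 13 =-6311 / 14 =-450.79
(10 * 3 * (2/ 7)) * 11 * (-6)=-3960/ 7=-565.71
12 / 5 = 2.40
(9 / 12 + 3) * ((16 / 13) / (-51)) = -20 / 221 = -0.09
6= 6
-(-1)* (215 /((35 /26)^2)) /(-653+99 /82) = -2383576 /13094515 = -0.18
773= 773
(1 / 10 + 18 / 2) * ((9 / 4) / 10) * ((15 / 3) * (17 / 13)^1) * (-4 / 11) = -4.87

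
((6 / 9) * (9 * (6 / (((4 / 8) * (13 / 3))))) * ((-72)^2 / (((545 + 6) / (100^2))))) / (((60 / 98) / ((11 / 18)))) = 11176704000 / 7163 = 1560338.41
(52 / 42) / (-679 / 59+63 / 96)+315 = 135485647 / 430269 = 314.89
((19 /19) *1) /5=1 /5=0.20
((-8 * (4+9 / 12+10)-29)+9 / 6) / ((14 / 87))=-25317 / 28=-904.18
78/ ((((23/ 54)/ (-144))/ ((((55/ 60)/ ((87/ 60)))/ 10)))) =-1111968/ 667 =-1667.12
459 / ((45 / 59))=3009 / 5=601.80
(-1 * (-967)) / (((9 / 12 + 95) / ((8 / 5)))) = 30944 / 1915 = 16.16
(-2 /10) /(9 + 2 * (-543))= 1 /5385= 0.00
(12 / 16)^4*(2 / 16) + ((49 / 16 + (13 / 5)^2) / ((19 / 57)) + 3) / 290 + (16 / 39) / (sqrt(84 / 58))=1124793 / 7424000 + 8*sqrt(1218) / 819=0.49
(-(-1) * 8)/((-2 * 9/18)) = -8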